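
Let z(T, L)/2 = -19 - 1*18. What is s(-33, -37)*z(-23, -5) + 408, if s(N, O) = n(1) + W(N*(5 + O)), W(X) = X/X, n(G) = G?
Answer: 260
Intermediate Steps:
W(X) = 1
z(T, L) = -74 (z(T, L) = 2*(-19 - 1*18) = 2*(-19 - 18) = 2*(-37) = -74)
s(N, O) = 2 (s(N, O) = 1 + 1 = 2)
s(-33, -37)*z(-23, -5) + 408 = 2*(-74) + 408 = -148 + 408 = 260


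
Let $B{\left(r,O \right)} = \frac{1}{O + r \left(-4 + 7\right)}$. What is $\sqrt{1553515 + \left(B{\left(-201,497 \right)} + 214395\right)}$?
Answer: $\frac{3 \sqrt{2207137406}}{106} \approx 1329.6$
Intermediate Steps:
$B{\left(r,O \right)} = \frac{1}{O + 3 r}$ ($B{\left(r,O \right)} = \frac{1}{O + r 3} = \frac{1}{O + 3 r}$)
$\sqrt{1553515 + \left(B{\left(-201,497 \right)} + 214395\right)} = \sqrt{1553515 + \left(\frac{1}{497 + 3 \left(-201\right)} + 214395\right)} = \sqrt{1553515 + \left(\frac{1}{497 - 603} + 214395\right)} = \sqrt{1553515 + \left(\frac{1}{-106} + 214395\right)} = \sqrt{1553515 + \left(- \frac{1}{106} + 214395\right)} = \sqrt{1553515 + \frac{22725869}{106}} = \sqrt{\frac{187398459}{106}} = \frac{3 \sqrt{2207137406}}{106}$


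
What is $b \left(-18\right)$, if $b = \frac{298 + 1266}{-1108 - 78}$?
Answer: $\frac{14076}{593} \approx 23.737$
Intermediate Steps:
$b = - \frac{782}{593}$ ($b = \frac{1564}{-1108 - 78} = \frac{1564}{-1186} = 1564 \left(- \frac{1}{1186}\right) = - \frac{782}{593} \approx -1.3187$)
$b \left(-18\right) = \left(- \frac{782}{593}\right) \left(-18\right) = \frac{14076}{593}$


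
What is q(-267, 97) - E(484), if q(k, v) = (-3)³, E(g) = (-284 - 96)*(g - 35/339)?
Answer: 62326427/339 ≈ 1.8385e+5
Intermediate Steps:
E(g) = 13300/339 - 380*g (E(g) = -380*(g - 35*1/339) = -380*(g - 35/339) = -380*(-35/339 + g) = 13300/339 - 380*g)
q(k, v) = -27
q(-267, 97) - E(484) = -27 - (13300/339 - 380*484) = -27 - (13300/339 - 183920) = -27 - 1*(-62335580/339) = -27 + 62335580/339 = 62326427/339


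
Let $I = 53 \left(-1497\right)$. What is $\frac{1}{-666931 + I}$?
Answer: $- \frac{1}{746272} \approx -1.34 \cdot 10^{-6}$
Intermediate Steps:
$I = -79341$
$\frac{1}{-666931 + I} = \frac{1}{-666931 - 79341} = \frac{1}{-746272} = - \frac{1}{746272}$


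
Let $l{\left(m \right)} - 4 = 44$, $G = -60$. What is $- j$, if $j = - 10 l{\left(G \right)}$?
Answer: $480$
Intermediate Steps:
$l{\left(m \right)} = 48$ ($l{\left(m \right)} = 4 + 44 = 48$)
$j = -480$ ($j = \left(-10\right) 48 = -480$)
$- j = \left(-1\right) \left(-480\right) = 480$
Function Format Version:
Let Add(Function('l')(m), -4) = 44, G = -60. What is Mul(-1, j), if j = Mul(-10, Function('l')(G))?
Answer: 480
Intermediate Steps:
Function('l')(m) = 48 (Function('l')(m) = Add(4, 44) = 48)
j = -480 (j = Mul(-10, 48) = -480)
Mul(-1, j) = Mul(-1, -480) = 480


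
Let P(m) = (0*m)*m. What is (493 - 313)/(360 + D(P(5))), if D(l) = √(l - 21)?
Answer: 21600/43207 - 60*I*√21/43207 ≈ 0.49992 - 0.0063637*I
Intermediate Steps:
P(m) = 0 (P(m) = 0*m = 0)
D(l) = √(-21 + l)
(493 - 313)/(360 + D(P(5))) = (493 - 313)/(360 + √(-21 + 0)) = 180/(360 + √(-21)) = 180/(360 + I*√21)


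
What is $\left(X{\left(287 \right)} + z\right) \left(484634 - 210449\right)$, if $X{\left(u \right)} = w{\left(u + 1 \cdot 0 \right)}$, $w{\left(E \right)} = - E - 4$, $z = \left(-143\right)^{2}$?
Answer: $5527021230$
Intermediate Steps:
$z = 20449$
$w{\left(E \right)} = -4 - E$
$X{\left(u \right)} = -4 - u$ ($X{\left(u \right)} = -4 - \left(u + 1 \cdot 0\right) = -4 - \left(u + 0\right) = -4 - u$)
$\left(X{\left(287 \right)} + z\right) \left(484634 - 210449\right) = \left(\left(-4 - 287\right) + 20449\right) \left(484634 - 210449\right) = \left(\left(-4 - 287\right) + 20449\right) 274185 = \left(-291 + 20449\right) 274185 = 20158 \cdot 274185 = 5527021230$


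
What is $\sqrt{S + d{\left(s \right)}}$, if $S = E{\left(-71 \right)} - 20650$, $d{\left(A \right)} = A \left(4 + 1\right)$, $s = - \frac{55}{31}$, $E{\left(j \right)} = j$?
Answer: $\frac{i \sqrt{19921406}}{31} \approx 143.98 i$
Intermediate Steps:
$s = - \frac{55}{31}$ ($s = \left(-55\right) \frac{1}{31} = - \frac{55}{31} \approx -1.7742$)
$d{\left(A \right)} = 5 A$ ($d{\left(A \right)} = A 5 = 5 A$)
$S = -20721$ ($S = -71 - 20650 = -20721$)
$\sqrt{S + d{\left(s \right)}} = \sqrt{-20721 + 5 \left(- \frac{55}{31}\right)} = \sqrt{-20721 - \frac{275}{31}} = \sqrt{- \frac{642626}{31}} = \frac{i \sqrt{19921406}}{31}$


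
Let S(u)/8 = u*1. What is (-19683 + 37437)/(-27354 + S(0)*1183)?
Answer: -2959/4559 ≈ -0.64905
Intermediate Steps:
S(u) = 8*u (S(u) = 8*(u*1) = 8*u)
(-19683 + 37437)/(-27354 + S(0)*1183) = (-19683 + 37437)/(-27354 + (8*0)*1183) = 17754/(-27354 + 0*1183) = 17754/(-27354 + 0) = 17754/(-27354) = 17754*(-1/27354) = -2959/4559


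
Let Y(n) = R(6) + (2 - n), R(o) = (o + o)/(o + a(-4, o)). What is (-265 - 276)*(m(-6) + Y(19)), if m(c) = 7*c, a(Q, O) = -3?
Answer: 29755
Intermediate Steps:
R(o) = 2*o/(-3 + o) (R(o) = (o + o)/(o - 3) = (2*o)/(-3 + o) = 2*o/(-3 + o))
Y(n) = 6 - n (Y(n) = 2*6/(-3 + 6) + (2 - n) = 2*6/3 + (2 - n) = 2*6*(⅓) + (2 - n) = 4 + (2 - n) = 6 - n)
(-265 - 276)*(m(-6) + Y(19)) = (-265 - 276)*(7*(-6) + (6 - 1*19)) = -541*(-42 + (6 - 19)) = -541*(-42 - 13) = -541*(-55) = 29755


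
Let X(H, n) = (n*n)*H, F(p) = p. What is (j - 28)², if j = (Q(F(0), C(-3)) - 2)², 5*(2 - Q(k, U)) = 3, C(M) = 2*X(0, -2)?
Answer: 477481/625 ≈ 763.97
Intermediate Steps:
X(H, n) = H*n² (X(H, n) = n²*H = H*n²)
C(M) = 0 (C(M) = 2*(0*(-2)²) = 2*(0*4) = 2*0 = 0)
Q(k, U) = 7/5 (Q(k, U) = 2 - ⅕*3 = 2 - ⅗ = 7/5)
j = 9/25 (j = (7/5 - 2)² = (-⅗)² = 9/25 ≈ 0.36000)
(j - 28)² = (9/25 - 28)² = (-691/25)² = 477481/625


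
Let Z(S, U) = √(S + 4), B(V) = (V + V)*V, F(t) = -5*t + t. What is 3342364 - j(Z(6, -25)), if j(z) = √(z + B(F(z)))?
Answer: 3342364 - √(320 + √10) ≈ 3.3423e+6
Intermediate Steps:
F(t) = -4*t
B(V) = 2*V² (B(V) = (2*V)*V = 2*V²)
Z(S, U) = √(4 + S)
j(z) = √(z + 32*z²) (j(z) = √(z + 2*(-4*z)²) = √(z + 2*(16*z²)) = √(z + 32*z²))
3342364 - j(Z(6, -25)) = 3342364 - √(√(4 + 6)*(1 + 32*√(4 + 6))) = 3342364 - √(√10*(1 + 32*√10)) = 3342364 - 10^(¼)*√(1 + 32*√10)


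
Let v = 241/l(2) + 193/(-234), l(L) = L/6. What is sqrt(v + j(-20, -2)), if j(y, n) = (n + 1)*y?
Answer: sqrt(4515394)/78 ≈ 27.243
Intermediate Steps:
l(L) = L/6 (l(L) = L*(1/6) = L/6)
v = 168989/234 (v = 241/(((1/6)*2)) + 193/(-234) = 241/(1/3) + 193*(-1/234) = 241*3 - 193/234 = 723 - 193/234 = 168989/234 ≈ 722.17)
j(y, n) = y*(1 + n) (j(y, n) = (1 + n)*y = y*(1 + n))
sqrt(v + j(-20, -2)) = sqrt(168989/234 - 20*(1 - 2)) = sqrt(168989/234 - 20*(-1)) = sqrt(168989/234 + 20) = sqrt(173669/234) = sqrt(4515394)/78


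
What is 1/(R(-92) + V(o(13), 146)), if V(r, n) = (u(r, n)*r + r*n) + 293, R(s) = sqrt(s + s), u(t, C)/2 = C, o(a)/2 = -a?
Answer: -11095/123099209 - 2*I*sqrt(46)/123099209 ≈ -9.0131e-5 - 1.1019e-7*I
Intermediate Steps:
o(a) = -2*a (o(a) = 2*(-a) = -2*a)
u(t, C) = 2*C
R(s) = sqrt(2)*sqrt(s) (R(s) = sqrt(2*s) = sqrt(2)*sqrt(s))
V(r, n) = 293 + 3*n*r (V(r, n) = ((2*n)*r + r*n) + 293 = (2*n*r + n*r) + 293 = 3*n*r + 293 = 293 + 3*n*r)
1/(R(-92) + V(o(13), 146)) = 1/(sqrt(2)*sqrt(-92) + (293 + 3*146*(-2*13))) = 1/(sqrt(2)*(2*I*sqrt(23)) + (293 + 3*146*(-26))) = 1/(2*I*sqrt(46) + (293 - 11388)) = 1/(2*I*sqrt(46) - 11095) = 1/(-11095 + 2*I*sqrt(46))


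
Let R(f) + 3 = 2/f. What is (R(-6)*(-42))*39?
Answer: 5460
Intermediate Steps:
R(f) = -3 + 2/f
(R(-6)*(-42))*39 = ((-3 + 2/(-6))*(-42))*39 = ((-3 + 2*(-1/6))*(-42))*39 = ((-3 - 1/3)*(-42))*39 = -10/3*(-42)*39 = 140*39 = 5460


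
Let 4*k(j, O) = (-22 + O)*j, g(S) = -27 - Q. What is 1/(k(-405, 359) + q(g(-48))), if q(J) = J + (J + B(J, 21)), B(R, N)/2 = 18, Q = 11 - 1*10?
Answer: -4/136565 ≈ -2.9290e-5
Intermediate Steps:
Q = 1 (Q = 11 - 10 = 1)
B(R, N) = 36 (B(R, N) = 2*18 = 36)
g(S) = -28 (g(S) = -27 - 1*1 = -27 - 1 = -28)
k(j, O) = j*(-22 + O)/4 (k(j, O) = ((-22 + O)*j)/4 = (j*(-22 + O))/4 = j*(-22 + O)/4)
q(J) = 36 + 2*J (q(J) = J + (J + 36) = J + (36 + J) = 36 + 2*J)
1/(k(-405, 359) + q(g(-48))) = 1/((1/4)*(-405)*(-22 + 359) + (36 + 2*(-28))) = 1/((1/4)*(-405)*337 + (36 - 56)) = 1/(-136485/4 - 20) = 1/(-136565/4) = -4/136565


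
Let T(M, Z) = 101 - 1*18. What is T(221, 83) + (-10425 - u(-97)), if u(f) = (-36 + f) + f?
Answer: -10112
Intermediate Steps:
T(M, Z) = 83 (T(M, Z) = 101 - 18 = 83)
u(f) = -36 + 2*f
T(221, 83) + (-10425 - u(-97)) = 83 + (-10425 - (-36 + 2*(-97))) = 83 + (-10425 - (-36 - 194)) = 83 + (-10425 - 1*(-230)) = 83 + (-10425 + 230) = 83 - 10195 = -10112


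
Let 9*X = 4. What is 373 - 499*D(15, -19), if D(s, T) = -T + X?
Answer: -83968/9 ≈ -9329.8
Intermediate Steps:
X = 4/9 (X = (⅑)*4 = 4/9 ≈ 0.44444)
D(s, T) = 4/9 - T (D(s, T) = -T + 4/9 = 4/9 - T)
373 - 499*D(15, -19) = 373 - 499*(4/9 - 1*(-19)) = 373 - 499*(4/9 + 19) = 373 - 499*175/9 = 373 - 87325/9 = -83968/9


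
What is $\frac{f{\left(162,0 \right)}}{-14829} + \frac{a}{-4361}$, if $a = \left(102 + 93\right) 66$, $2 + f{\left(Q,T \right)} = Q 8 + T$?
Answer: $- \frac{196492364}{64669269} \approx -3.0384$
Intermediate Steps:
$f{\left(Q,T \right)} = -2 + T + 8 Q$ ($f{\left(Q,T \right)} = -2 + \left(Q 8 + T\right) = -2 + \left(8 Q + T\right) = -2 + \left(T + 8 Q\right) = -2 + T + 8 Q$)
$a = 12870$ ($a = 195 \cdot 66 = 12870$)
$\frac{f{\left(162,0 \right)}}{-14829} + \frac{a}{-4361} = \frac{-2 + 0 + 8 \cdot 162}{-14829} + \frac{12870}{-4361} = \left(-2 + 0 + 1296\right) \left(- \frac{1}{14829}\right) + 12870 \left(- \frac{1}{4361}\right) = 1294 \left(- \frac{1}{14829}\right) - \frac{12870}{4361} = - \frac{1294}{14829} - \frac{12870}{4361} = - \frac{196492364}{64669269}$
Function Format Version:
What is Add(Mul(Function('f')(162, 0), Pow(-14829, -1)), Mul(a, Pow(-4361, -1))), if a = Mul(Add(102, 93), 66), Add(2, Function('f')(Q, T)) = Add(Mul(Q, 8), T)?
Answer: Rational(-196492364, 64669269) ≈ -3.0384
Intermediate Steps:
Function('f')(Q, T) = Add(-2, T, Mul(8, Q)) (Function('f')(Q, T) = Add(-2, Add(Mul(Q, 8), T)) = Add(-2, Add(Mul(8, Q), T)) = Add(-2, Add(T, Mul(8, Q))) = Add(-2, T, Mul(8, Q)))
a = 12870 (a = Mul(195, 66) = 12870)
Add(Mul(Function('f')(162, 0), Pow(-14829, -1)), Mul(a, Pow(-4361, -1))) = Add(Mul(Add(-2, 0, Mul(8, 162)), Pow(-14829, -1)), Mul(12870, Pow(-4361, -1))) = Add(Mul(Add(-2, 0, 1296), Rational(-1, 14829)), Mul(12870, Rational(-1, 4361))) = Add(Mul(1294, Rational(-1, 14829)), Rational(-12870, 4361)) = Add(Rational(-1294, 14829), Rational(-12870, 4361)) = Rational(-196492364, 64669269)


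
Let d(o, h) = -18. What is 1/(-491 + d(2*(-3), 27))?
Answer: -1/509 ≈ -0.0019646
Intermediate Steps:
1/(-491 + d(2*(-3), 27)) = 1/(-491 - 18) = 1/(-509) = -1/509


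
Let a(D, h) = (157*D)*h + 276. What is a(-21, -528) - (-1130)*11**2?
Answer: 1877822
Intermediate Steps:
a(D, h) = 276 + 157*D*h (a(D, h) = 157*D*h + 276 = 276 + 157*D*h)
a(-21, -528) - (-1130)*11**2 = (276 + 157*(-21)*(-528)) - (-1130)*11**2 = (276 + 1740816) - (-1130)*121 = 1741092 - 1*(-136730) = 1741092 + 136730 = 1877822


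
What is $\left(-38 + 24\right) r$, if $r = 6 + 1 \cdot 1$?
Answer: $-98$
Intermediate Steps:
$r = 7$ ($r = 6 + 1 = 7$)
$\left(-38 + 24\right) r = \left(-38 + 24\right) 7 = \left(-14\right) 7 = -98$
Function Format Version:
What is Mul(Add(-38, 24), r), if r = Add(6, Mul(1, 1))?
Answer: -98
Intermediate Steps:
r = 7 (r = Add(6, 1) = 7)
Mul(Add(-38, 24), r) = Mul(Add(-38, 24), 7) = Mul(-14, 7) = -98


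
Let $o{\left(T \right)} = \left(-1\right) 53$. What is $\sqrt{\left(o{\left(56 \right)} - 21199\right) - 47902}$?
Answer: $i \sqrt{69154} \approx 262.97 i$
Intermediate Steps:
$o{\left(T \right)} = -53$
$\sqrt{\left(o{\left(56 \right)} - 21199\right) - 47902} = \sqrt{\left(-53 - 21199\right) - 47902} = \sqrt{-21252 - 47902} = \sqrt{-69154} = i \sqrt{69154}$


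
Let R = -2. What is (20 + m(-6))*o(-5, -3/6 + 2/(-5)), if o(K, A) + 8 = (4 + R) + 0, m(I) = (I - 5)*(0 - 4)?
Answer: -384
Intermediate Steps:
m(I) = 20 - 4*I (m(I) = (-5 + I)*(-4) = 20 - 4*I)
o(K, A) = -6 (o(K, A) = -8 + ((4 - 2) + 0) = -8 + (2 + 0) = -8 + 2 = -6)
(20 + m(-6))*o(-5, -3/6 + 2/(-5)) = (20 + (20 - 4*(-6)))*(-6) = (20 + (20 + 24))*(-6) = (20 + 44)*(-6) = 64*(-6) = -384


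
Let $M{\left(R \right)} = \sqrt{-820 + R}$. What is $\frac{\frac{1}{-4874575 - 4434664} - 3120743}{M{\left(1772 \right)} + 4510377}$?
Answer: $- \frac{131034310931948385906}{189382509937739494303} + \frac{58103484889156 \sqrt{238}}{189382509937739494303} \approx -0.6919$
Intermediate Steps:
$\frac{\frac{1}{-4874575 - 4434664} - 3120743}{M{\left(1772 \right)} + 4510377} = \frac{\frac{1}{-4874575 - 4434664} - 3120743}{\sqrt{-820 + 1772} + 4510377} = \frac{\frac{1}{-9309239} - 3120743}{\sqrt{952} + 4510377} = \frac{- \frac{1}{9309239} - 3120743}{2 \sqrt{238} + 4510377} = - \frac{29051742444578}{9309239 \left(4510377 + 2 \sqrt{238}\right)}$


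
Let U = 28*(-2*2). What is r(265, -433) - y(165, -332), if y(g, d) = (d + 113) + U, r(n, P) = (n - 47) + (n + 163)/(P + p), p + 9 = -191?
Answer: 347089/633 ≈ 548.32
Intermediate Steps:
p = -200 (p = -9 - 191 = -200)
U = -112 (U = 28*(-4) = -112)
r(n, P) = -47 + n + (163 + n)/(-200 + P) (r(n, P) = (n - 47) + (n + 163)/(P - 200) = (-47 + n) + (163 + n)/(-200 + P) = -47 + n + (163 + n)/(-200 + P))
y(g, d) = 1 + d (y(g, d) = (d + 113) - 112 = (113 + d) - 112 = 1 + d)
r(265, -433) - y(165, -332) = (9563 - 199*265 - 47*(-433) - 433*265)/(-200 - 433) - (1 - 332) = (9563 - 52735 + 20351 - 114745)/(-633) - 1*(-331) = -1/633*(-137566) + 331 = 137566/633 + 331 = 347089/633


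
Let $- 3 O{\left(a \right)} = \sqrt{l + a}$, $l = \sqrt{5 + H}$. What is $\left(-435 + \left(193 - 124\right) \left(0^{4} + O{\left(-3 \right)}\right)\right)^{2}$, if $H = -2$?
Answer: $\left(435 + 23 i \sqrt{3 - \sqrt{3}}\right)^{2} \approx 1.8855 \cdot 10^{5} + 22532.0 i$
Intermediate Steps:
$l = \sqrt{3}$ ($l = \sqrt{5 - 2} = \sqrt{3} \approx 1.732$)
$O{\left(a \right)} = - \frac{\sqrt{a + \sqrt{3}}}{3}$ ($O{\left(a \right)} = - \frac{\sqrt{\sqrt{3} + a}}{3} = - \frac{\sqrt{a + \sqrt{3}}}{3}$)
$\left(-435 + \left(193 - 124\right) \left(0^{4} + O{\left(-3 \right)}\right)\right)^{2} = \left(-435 + \left(193 - 124\right) \left(0^{4} - \frac{\sqrt{-3 + \sqrt{3}}}{3}\right)\right)^{2} = \left(-435 + 69 \left(0 - \frac{\sqrt{-3 + \sqrt{3}}}{3}\right)\right)^{2} = \left(-435 + 69 \left(- \frac{\sqrt{-3 + \sqrt{3}}}{3}\right)\right)^{2} = \left(-435 - 23 \sqrt{-3 + \sqrt{3}}\right)^{2}$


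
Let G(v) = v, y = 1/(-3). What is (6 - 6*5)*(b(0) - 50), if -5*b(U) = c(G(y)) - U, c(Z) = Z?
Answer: 5992/5 ≈ 1198.4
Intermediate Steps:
y = -⅓ (y = 1*(-⅓) = -⅓ ≈ -0.33333)
b(U) = 1/15 + U/5 (b(U) = -(-⅓ - U)/5 = 1/15 + U/5)
(6 - 6*5)*(b(0) - 50) = (6 - 6*5)*((1/15 + (⅕)*0) - 50) = (6 - 30)*((1/15 + 0) - 50) = -24*(1/15 - 50) = -24*(-749/15) = 5992/5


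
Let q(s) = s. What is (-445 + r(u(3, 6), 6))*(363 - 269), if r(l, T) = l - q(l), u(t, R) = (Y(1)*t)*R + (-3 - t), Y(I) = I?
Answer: -41830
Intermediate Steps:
u(t, R) = -3 - t + R*t (u(t, R) = (1*t)*R + (-3 - t) = t*R + (-3 - t) = R*t + (-3 - t) = -3 - t + R*t)
r(l, T) = 0 (r(l, T) = l - l = 0)
(-445 + r(u(3, 6), 6))*(363 - 269) = (-445 + 0)*(363 - 269) = -445*94 = -41830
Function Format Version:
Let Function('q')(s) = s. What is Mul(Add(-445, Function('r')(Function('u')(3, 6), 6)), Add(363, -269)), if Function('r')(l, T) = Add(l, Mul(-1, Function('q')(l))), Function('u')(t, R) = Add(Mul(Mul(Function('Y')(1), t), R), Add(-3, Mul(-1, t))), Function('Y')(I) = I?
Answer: -41830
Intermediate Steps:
Function('u')(t, R) = Add(-3, Mul(-1, t), Mul(R, t)) (Function('u')(t, R) = Add(Mul(Mul(1, t), R), Add(-3, Mul(-1, t))) = Add(Mul(t, R), Add(-3, Mul(-1, t))) = Add(Mul(R, t), Add(-3, Mul(-1, t))) = Add(-3, Mul(-1, t), Mul(R, t)))
Function('r')(l, T) = 0 (Function('r')(l, T) = Add(l, Mul(-1, l)) = 0)
Mul(Add(-445, Function('r')(Function('u')(3, 6), 6)), Add(363, -269)) = Mul(Add(-445, 0), Add(363, -269)) = Mul(-445, 94) = -41830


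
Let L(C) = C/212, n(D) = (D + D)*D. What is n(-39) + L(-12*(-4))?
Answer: 161238/53 ≈ 3042.2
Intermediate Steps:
n(D) = 2*D² (n(D) = (2*D)*D = 2*D²)
L(C) = C/212 (L(C) = C*(1/212) = C/212)
n(-39) + L(-12*(-4)) = 2*(-39)² + (-12*(-4))/212 = 2*1521 + (1/212)*48 = 3042 + 12/53 = 161238/53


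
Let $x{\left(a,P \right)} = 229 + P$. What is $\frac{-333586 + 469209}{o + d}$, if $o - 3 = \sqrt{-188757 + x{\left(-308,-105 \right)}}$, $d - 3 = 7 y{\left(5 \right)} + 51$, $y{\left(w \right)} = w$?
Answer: $\frac{12477316}{197097} - \frac{135623 i \sqrt{188633}}{197097} \approx 63.305 - 298.86 i$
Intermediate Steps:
$d = 89$ ($d = 3 + \left(7 \cdot 5 + 51\right) = 3 + \left(35 + 51\right) = 3 + 86 = 89$)
$o = 3 + i \sqrt{188633}$ ($o = 3 + \sqrt{-188757 + \left(229 - 105\right)} = 3 + \sqrt{-188757 + 124} = 3 + \sqrt{-188633} = 3 + i \sqrt{188633} \approx 3.0 + 434.32 i$)
$\frac{-333586 + 469209}{o + d} = \frac{-333586 + 469209}{\left(3 + i \sqrt{188633}\right) + 89} = \frac{135623}{92 + i \sqrt{188633}}$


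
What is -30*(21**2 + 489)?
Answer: -27900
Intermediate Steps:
-30*(21**2 + 489) = -30*(441 + 489) = -30*930 = -27900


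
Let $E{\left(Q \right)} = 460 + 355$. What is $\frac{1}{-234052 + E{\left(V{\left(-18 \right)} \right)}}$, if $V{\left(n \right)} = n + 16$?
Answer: $- \frac{1}{233237} \approx -4.2875 \cdot 10^{-6}$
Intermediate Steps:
$V{\left(n \right)} = 16 + n$
$E{\left(Q \right)} = 815$
$\frac{1}{-234052 + E{\left(V{\left(-18 \right)} \right)}} = \frac{1}{-234052 + 815} = \frac{1}{-233237} = - \frac{1}{233237}$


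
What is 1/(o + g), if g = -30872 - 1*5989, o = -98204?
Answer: -1/135065 ≈ -7.4038e-6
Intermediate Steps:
g = -36861 (g = -30872 - 5989 = -36861)
1/(o + g) = 1/(-98204 - 36861) = 1/(-135065) = -1/135065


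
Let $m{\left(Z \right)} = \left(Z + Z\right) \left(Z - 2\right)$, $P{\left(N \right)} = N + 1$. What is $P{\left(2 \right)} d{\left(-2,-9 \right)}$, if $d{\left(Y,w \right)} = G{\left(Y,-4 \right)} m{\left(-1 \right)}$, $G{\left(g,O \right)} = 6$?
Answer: $108$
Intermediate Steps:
$P{\left(N \right)} = 1 + N$
$m{\left(Z \right)} = 2 Z \left(-2 + Z\right)$
$d{\left(Y,w \right)} = 36$ ($d{\left(Y,w \right)} = 6 \cdot 2 \left(-1\right) \left(-2 - 1\right) = 6 \cdot 2 \left(-1\right) \left(-3\right) = 6 \cdot 6 = 36$)
$P{\left(2 \right)} d{\left(-2,-9 \right)} = \left(1 + 2\right) 36 = 3 \cdot 36 = 108$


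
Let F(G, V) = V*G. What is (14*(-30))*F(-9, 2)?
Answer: 7560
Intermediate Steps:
F(G, V) = G*V
(14*(-30))*F(-9, 2) = (14*(-30))*(-9*2) = -420*(-18) = 7560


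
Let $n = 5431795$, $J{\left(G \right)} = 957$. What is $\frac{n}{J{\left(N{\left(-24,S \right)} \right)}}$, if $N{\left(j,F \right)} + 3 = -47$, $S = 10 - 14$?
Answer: $\frac{5431795}{957} \approx 5675.9$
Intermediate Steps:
$S = -4$ ($S = 10 - 14 = -4$)
$N{\left(j,F \right)} = -50$ ($N{\left(j,F \right)} = -3 - 47 = -50$)
$\frac{n}{J{\left(N{\left(-24,S \right)} \right)}} = \frac{5431795}{957}$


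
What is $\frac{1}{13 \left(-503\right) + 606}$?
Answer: $- \frac{1}{5933} \approx -0.00016855$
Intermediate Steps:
$\frac{1}{13 \left(-503\right) + 606} = \frac{1}{-6539 + 606} = \frac{1}{-5933} = - \frac{1}{5933}$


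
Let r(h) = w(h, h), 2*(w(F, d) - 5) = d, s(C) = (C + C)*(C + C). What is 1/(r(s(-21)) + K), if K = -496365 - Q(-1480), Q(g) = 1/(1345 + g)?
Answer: -135/66889529 ≈ -2.0183e-6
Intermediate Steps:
s(C) = 4*C**2 (s(C) = (2*C)*(2*C) = 4*C**2)
w(F, d) = 5 + d/2
r(h) = 5 + h/2
K = -67009274/135 (K = -496365 - 1/(1345 - 1480) = -496365 - 1/(-135) = -496365 - 1*(-1/135) = -496365 + 1/135 = -67009274/135 ≈ -4.9637e+5)
1/(r(s(-21)) + K) = 1/((5 + (4*(-21)**2)/2) - 67009274/135) = 1/((5 + (4*441)/2) - 67009274/135) = 1/((5 + (1/2)*1764) - 67009274/135) = 1/((5 + 882) - 67009274/135) = 1/(887 - 67009274/135) = 1/(-66889529/135) = -135/66889529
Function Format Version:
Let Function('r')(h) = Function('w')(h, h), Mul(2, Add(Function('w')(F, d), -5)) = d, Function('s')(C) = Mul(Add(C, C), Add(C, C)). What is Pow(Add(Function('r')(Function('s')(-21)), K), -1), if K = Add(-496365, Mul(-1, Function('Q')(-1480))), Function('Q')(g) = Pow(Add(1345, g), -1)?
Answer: Rational(-135, 66889529) ≈ -2.0183e-6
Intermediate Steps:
Function('s')(C) = Mul(4, Pow(C, 2)) (Function('s')(C) = Mul(Mul(2, C), Mul(2, C)) = Mul(4, Pow(C, 2)))
Function('w')(F, d) = Add(5, Mul(Rational(1, 2), d))
Function('r')(h) = Add(5, Mul(Rational(1, 2), h))
K = Rational(-67009274, 135) (K = Add(-496365, Mul(-1, Pow(Add(1345, -1480), -1))) = Add(-496365, Mul(-1, Pow(-135, -1))) = Add(-496365, Mul(-1, Rational(-1, 135))) = Add(-496365, Rational(1, 135)) = Rational(-67009274, 135) ≈ -4.9637e+5)
Pow(Add(Function('r')(Function('s')(-21)), K), -1) = Pow(Add(Add(5, Mul(Rational(1, 2), Mul(4, Pow(-21, 2)))), Rational(-67009274, 135)), -1) = Pow(Add(Add(5, Mul(Rational(1, 2), Mul(4, 441))), Rational(-67009274, 135)), -1) = Pow(Add(Add(5, Mul(Rational(1, 2), 1764)), Rational(-67009274, 135)), -1) = Pow(Add(Add(5, 882), Rational(-67009274, 135)), -1) = Pow(Add(887, Rational(-67009274, 135)), -1) = Pow(Rational(-66889529, 135), -1) = Rational(-135, 66889529)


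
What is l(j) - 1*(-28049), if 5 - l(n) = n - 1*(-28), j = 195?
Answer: 27831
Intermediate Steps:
l(n) = -23 - n (l(n) = 5 - (n - 1*(-28)) = 5 - (n + 28) = 5 - (28 + n) = 5 + (-28 - n) = -23 - n)
l(j) - 1*(-28049) = (-23 - 1*195) - 1*(-28049) = (-23 - 195) + 28049 = -218 + 28049 = 27831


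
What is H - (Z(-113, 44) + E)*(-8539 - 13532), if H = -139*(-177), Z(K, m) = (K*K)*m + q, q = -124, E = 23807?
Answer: 12923014452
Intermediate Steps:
Z(K, m) = -124 + m*K² (Z(K, m) = (K*K)*m - 124 = K²*m - 124 = m*K² - 124 = -124 + m*K²)
H = 24603
H - (Z(-113, 44) + E)*(-8539 - 13532) = 24603 - ((-124 + 44*(-113)²) + 23807)*(-8539 - 13532) = 24603 - ((-124 + 44*12769) + 23807)*(-22071) = 24603 - ((-124 + 561836) + 23807)*(-22071) = 24603 - (561712 + 23807)*(-22071) = 24603 - 585519*(-22071) = 24603 - 1*(-12922989849) = 24603 + 12922989849 = 12923014452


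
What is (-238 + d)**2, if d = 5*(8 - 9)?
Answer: 59049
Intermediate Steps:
d = -5 (d = 5*(-1) = -5)
(-238 + d)**2 = (-238 - 5)**2 = (-243)**2 = 59049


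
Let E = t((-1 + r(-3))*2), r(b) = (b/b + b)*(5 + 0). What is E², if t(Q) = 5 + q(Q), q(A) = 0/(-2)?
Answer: 25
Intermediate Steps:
q(A) = 0 (q(A) = 0*(-½) = 0)
r(b) = 5 + 5*b (r(b) = (1 + b)*5 = 5 + 5*b)
t(Q) = 5 (t(Q) = 5 + 0 = 5)
E = 5
E² = 5² = 25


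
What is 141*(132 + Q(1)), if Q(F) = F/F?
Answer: 18753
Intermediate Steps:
Q(F) = 1
141*(132 + Q(1)) = 141*(132 + 1) = 141*133 = 18753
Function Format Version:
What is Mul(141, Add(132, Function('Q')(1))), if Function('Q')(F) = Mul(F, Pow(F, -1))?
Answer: 18753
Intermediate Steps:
Function('Q')(F) = 1
Mul(141, Add(132, Function('Q')(1))) = Mul(141, Add(132, 1)) = Mul(141, 133) = 18753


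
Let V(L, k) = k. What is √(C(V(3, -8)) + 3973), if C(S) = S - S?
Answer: √3973 ≈ 63.032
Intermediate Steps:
C(S) = 0
√(C(V(3, -8)) + 3973) = √(0 + 3973) = √3973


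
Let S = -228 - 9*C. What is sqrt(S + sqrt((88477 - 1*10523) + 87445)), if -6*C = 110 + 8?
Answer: sqrt(-51 + sqrt(165399)) ≈ 18.860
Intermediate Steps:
C = -59/3 (C = -(110 + 8)/6 = -1/6*118 = -59/3 ≈ -19.667)
S = -51 (S = -228 - 9*(-59/3) = -228 + 177 = -51)
sqrt(S + sqrt((88477 - 1*10523) + 87445)) = sqrt(-51 + sqrt((88477 - 1*10523) + 87445)) = sqrt(-51 + sqrt((88477 - 10523) + 87445)) = sqrt(-51 + sqrt(77954 + 87445)) = sqrt(-51 + sqrt(165399))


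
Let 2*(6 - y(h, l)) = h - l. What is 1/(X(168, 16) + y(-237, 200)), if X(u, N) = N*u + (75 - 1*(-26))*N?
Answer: 2/9057 ≈ 0.00022082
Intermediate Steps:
y(h, l) = 6 + l/2 - h/2 (y(h, l) = 6 - (h - l)/2 = 6 + (l/2 - h/2) = 6 + l/2 - h/2)
X(u, N) = 101*N + N*u (X(u, N) = N*u + (75 + 26)*N = N*u + 101*N = 101*N + N*u)
1/(X(168, 16) + y(-237, 200)) = 1/(16*(101 + 168) + (6 + (½)*200 - ½*(-237))) = 1/(16*269 + (6 + 100 + 237/2)) = 1/(4304 + 449/2) = 1/(9057/2) = 2/9057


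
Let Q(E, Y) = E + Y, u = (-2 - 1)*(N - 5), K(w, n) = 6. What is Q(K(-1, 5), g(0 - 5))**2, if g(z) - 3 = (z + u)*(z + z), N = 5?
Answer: 3481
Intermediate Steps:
u = 0 (u = (-2 - 1)*(5 - 5) = -3*0 = 0)
g(z) = 3 + 2*z**2 (g(z) = 3 + (z + 0)*(z + z) = 3 + z*(2*z) = 3 + 2*z**2)
Q(K(-1, 5), g(0 - 5))**2 = (6 + (3 + 2*(0 - 5)**2))**2 = (6 + (3 + 2*(-5)**2))**2 = (6 + (3 + 2*25))**2 = (6 + (3 + 50))**2 = (6 + 53)**2 = 59**2 = 3481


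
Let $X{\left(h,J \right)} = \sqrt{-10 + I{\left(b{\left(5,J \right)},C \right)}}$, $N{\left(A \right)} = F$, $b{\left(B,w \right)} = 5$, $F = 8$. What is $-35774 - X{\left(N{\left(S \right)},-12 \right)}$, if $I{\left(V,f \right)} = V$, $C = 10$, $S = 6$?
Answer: $-35774 - i \sqrt{5} \approx -35774.0 - 2.2361 i$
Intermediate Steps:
$N{\left(A \right)} = 8$
$X{\left(h,J \right)} = i \sqrt{5}$ ($X{\left(h,J \right)} = \sqrt{-10 + 5} = \sqrt{-5} = i \sqrt{5}$)
$-35774 - X{\left(N{\left(S \right)},-12 \right)} = -35774 - i \sqrt{5}$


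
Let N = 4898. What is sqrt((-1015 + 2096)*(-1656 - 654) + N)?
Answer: 2*I*sqrt(623053) ≈ 1578.7*I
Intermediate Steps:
sqrt((-1015 + 2096)*(-1656 - 654) + N) = sqrt((-1015 + 2096)*(-1656 - 654) + 4898) = sqrt(1081*(-2310) + 4898) = sqrt(-2497110 + 4898) = sqrt(-2492212) = 2*I*sqrt(623053)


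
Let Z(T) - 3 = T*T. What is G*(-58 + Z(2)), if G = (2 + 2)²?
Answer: -816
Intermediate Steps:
Z(T) = 3 + T² (Z(T) = 3 + T*T = 3 + T²)
G = 16 (G = 4² = 16)
G*(-58 + Z(2)) = 16*(-58 + (3 + 2²)) = 16*(-58 + (3 + 4)) = 16*(-58 + 7) = 16*(-51) = -816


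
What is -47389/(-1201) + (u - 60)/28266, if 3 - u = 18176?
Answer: 1317599641/33947466 ≈ 38.813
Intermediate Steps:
u = -18173 (u = 3 - 1*18176 = 3 - 18176 = -18173)
-47389/(-1201) + (u - 60)/28266 = -47389/(-1201) + (-18173 - 60)/28266 = -47389*(-1/1201) - 18233*1/28266 = 47389/1201 - 18233/28266 = 1317599641/33947466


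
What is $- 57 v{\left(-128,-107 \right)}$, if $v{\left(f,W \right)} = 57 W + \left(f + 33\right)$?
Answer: $353058$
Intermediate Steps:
$v{\left(f,W \right)} = 33 + f + 57 W$ ($v{\left(f,W \right)} = 57 W + \left(33 + f\right) = 33 + f + 57 W$)
$- 57 v{\left(-128,-107 \right)} = - 57 \left(33 - 128 + 57 \left(-107\right)\right) = - 57 \left(33 - 128 - 6099\right) = \left(-57\right) \left(-6194\right) = 353058$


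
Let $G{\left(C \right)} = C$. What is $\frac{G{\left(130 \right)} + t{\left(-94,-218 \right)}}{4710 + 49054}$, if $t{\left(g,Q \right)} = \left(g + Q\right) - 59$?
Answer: $- \frac{241}{53764} \approx -0.0044826$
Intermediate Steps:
$t{\left(g,Q \right)} = -59 + Q + g$ ($t{\left(g,Q \right)} = \left(Q + g\right) - 59 = -59 + Q + g$)
$\frac{G{\left(130 \right)} + t{\left(-94,-218 \right)}}{4710 + 49054} = \frac{130 - 371}{4710 + 49054} = \frac{130 - 371}{53764} = \left(-241\right) \frac{1}{53764} = - \frac{241}{53764}$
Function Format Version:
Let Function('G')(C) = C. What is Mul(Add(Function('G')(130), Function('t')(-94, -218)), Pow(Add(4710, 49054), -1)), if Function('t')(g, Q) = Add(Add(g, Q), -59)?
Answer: Rational(-241, 53764) ≈ -0.0044826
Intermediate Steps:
Function('t')(g, Q) = Add(-59, Q, g) (Function('t')(g, Q) = Add(Add(Q, g), -59) = Add(-59, Q, g))
Mul(Add(Function('G')(130), Function('t')(-94, -218)), Pow(Add(4710, 49054), -1)) = Mul(Add(130, Add(-59, -218, -94)), Pow(Add(4710, 49054), -1)) = Mul(Add(130, -371), Pow(53764, -1)) = Mul(-241, Rational(1, 53764)) = Rational(-241, 53764)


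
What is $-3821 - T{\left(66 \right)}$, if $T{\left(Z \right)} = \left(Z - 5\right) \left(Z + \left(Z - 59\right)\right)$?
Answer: $-8274$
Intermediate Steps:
$T{\left(Z \right)} = \left(-59 + 2 Z\right) \left(-5 + Z\right)$ ($T{\left(Z \right)} = \left(-5 + Z\right) \left(Z + \left(-59 + Z\right)\right) = \left(-5 + Z\right) \left(-59 + 2 Z\right) = \left(-59 + 2 Z\right) \left(-5 + Z\right)$)
$-3821 - T{\left(66 \right)} = -3821 - \left(295 - 4554 + 2 \cdot 66^{2}\right) = -3821 - \left(295 - 4554 + 2 \cdot 4356\right) = -3821 - \left(295 - 4554 + 8712\right) = -3821 - 4453 = -8274$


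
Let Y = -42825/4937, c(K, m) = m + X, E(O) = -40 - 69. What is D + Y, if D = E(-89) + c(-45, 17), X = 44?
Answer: -279801/4937 ≈ -56.674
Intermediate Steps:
E(O) = -109
c(K, m) = 44 + m (c(K, m) = m + 44 = 44 + m)
D = -48 (D = -109 + (44 + 17) = -109 + 61 = -48)
Y = -42825/4937 (Y = -42825*1/4937 = -42825/4937 ≈ -8.6743)
D + Y = -48 - 42825/4937 = -279801/4937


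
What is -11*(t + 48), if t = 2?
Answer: -550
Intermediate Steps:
-11*(t + 48) = -11*(2 + 48) = -11*50 = -550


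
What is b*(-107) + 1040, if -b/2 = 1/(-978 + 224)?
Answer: 391973/377 ≈ 1039.7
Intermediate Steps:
b = 1/377 (b = -2/(-978 + 224) = -2/(-754) = -2*(-1/754) = 1/377 ≈ 0.0026525)
b*(-107) + 1040 = (1/377)*(-107) + 1040 = -107/377 + 1040 = 391973/377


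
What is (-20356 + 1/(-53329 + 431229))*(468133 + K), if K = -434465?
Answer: -64748045202383/94475 ≈ -6.8535e+8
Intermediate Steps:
(-20356 + 1/(-53329 + 431229))*(468133 + K) = (-20356 + 1/(-53329 + 431229))*(468133 - 434465) = (-20356 + 1/377900)*33668 = -7692532399/377900*33668 = -64748045202383/94475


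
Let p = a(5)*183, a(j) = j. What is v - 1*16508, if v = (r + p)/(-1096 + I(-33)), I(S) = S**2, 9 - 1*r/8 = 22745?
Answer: 65417/7 ≈ 9345.3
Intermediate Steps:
r = -181888 (r = 72 - 8*22745 = 72 - 181960 = -181888)
p = 915 (p = 5*183 = 915)
v = 180973/7 (v = (-181888 + 915)/(-1096 + (-33)**2) = -180973/(-1096 + 1089) = -180973/(-7) = -180973*(-1/7) = 180973/7 ≈ 25853.)
v - 1*16508 = 180973/7 - 1*16508 = 180973/7 - 16508 = 65417/7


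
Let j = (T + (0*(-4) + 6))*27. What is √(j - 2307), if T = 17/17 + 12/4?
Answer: I*√2037 ≈ 45.133*I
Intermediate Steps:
T = 4 (T = 17*(1/17) + 12*(¼) = 1 + 3 = 4)
j = 270 (j = (4 + (0*(-4) + 6))*27 = (4 + (0 + 6))*27 = (4 + 6)*27 = 10*27 = 270)
√(j - 2307) = √(270 - 2307) = √(-2037) = I*√2037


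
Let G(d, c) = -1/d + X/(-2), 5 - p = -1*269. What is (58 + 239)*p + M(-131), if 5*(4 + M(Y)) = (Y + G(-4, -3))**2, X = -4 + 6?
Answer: 6787649/80 ≈ 84846.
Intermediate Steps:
X = 2
p = 274 (p = 5 - (-1)*269 = 5 - 1*(-269) = 5 + 269 = 274)
G(d, c) = -1 - 1/d (G(d, c) = -1/d + 2/(-2) = -1/d + 2*(-1/2) = -1/d - 1 = -1 - 1/d)
M(Y) = -4 + (-3/4 + Y)**2/5 (M(Y) = -4 + (Y + (-1 - 1*(-4))/(-4))**2/5 = -4 + (Y - (-1 + 4)/4)**2/5 = -4 + (Y - 1/4*3)**2/5 = -4 + (Y - 3/4)**2/5 = -4 + (-3/4 + Y)**2/5)
(58 + 239)*p + M(-131) = (58 + 239)*274 + (-4 + (-3 + 4*(-131))**2/80) = 297*274 + (-4 + (-3 - 524)**2/80) = 81378 + (-4 + (1/80)*(-527)**2) = 81378 + (-4 + (1/80)*277729) = 81378 + (-4 + 277729/80) = 81378 + 277409/80 = 6787649/80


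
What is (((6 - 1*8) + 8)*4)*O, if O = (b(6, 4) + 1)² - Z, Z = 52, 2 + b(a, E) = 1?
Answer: -1248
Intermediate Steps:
b(a, E) = -1 (b(a, E) = -2 + 1 = -1)
O = -52 (O = (-1 + 1)² - 1*52 = 0² - 52 = 0 - 52 = -52)
(((6 - 1*8) + 8)*4)*O = (((6 - 1*8) + 8)*4)*(-52) = (((6 - 8) + 8)*4)*(-52) = ((-2 + 8)*4)*(-52) = (6*4)*(-52) = 24*(-52) = -1248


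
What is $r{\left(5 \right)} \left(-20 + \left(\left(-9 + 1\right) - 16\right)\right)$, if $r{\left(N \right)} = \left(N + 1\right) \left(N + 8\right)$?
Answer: $-3432$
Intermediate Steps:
$r{\left(N \right)} = \left(1 + N\right) \left(8 + N\right)$
$r{\left(5 \right)} \left(-20 + \left(\left(-9 + 1\right) - 16\right)\right) = \left(8 + 5^{2} + 9 \cdot 5\right) \left(-20 + \left(\left(-9 + 1\right) - 16\right)\right) = \left(8 + 25 + 45\right) \left(-20 - 24\right) = 78 \left(-20 - 24\right) = 78 \left(-44\right) = -3432$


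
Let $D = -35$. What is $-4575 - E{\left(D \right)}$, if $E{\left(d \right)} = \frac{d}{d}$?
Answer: $-4576$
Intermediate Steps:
$E{\left(d \right)} = 1$
$-4575 - E{\left(D \right)} = -4575 - 1 = -4576$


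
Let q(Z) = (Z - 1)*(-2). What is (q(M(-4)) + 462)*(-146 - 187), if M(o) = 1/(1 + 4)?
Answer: -771894/5 ≈ -1.5438e+5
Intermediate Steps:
M(o) = 1/5
q(Z) = 2 - 2*Z (q(Z) = (-1 + Z)*(-2) = 2 - 2*Z)
(q(M(-4)) + 462)*(-146 - 187) = ((2 - 2*1/5) + 462)*(-146 - 187) = ((2 - 2/5) + 462)*(-333) = (8/5 + 462)*(-333) = (2318/5)*(-333) = -771894/5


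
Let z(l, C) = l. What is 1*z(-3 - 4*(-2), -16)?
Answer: 5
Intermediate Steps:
1*z(-3 - 4*(-2), -16) = 1*(-3 - 4*(-2)) = 1*(-3 + 8) = 1*5 = 5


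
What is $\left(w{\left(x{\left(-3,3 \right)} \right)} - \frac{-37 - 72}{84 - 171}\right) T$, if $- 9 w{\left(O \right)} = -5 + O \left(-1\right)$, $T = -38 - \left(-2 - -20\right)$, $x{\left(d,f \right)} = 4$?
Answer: $\frac{1232}{87} \approx 14.161$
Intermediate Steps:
$T = -56$ ($T = -38 - \left(-2 + 20\right) = -38 - 18 = -56$)
$w{\left(O \right)} = \frac{5}{9} + \frac{O}{9}$ ($w{\left(O \right)} = - \frac{-5 + O \left(-1\right)}{9} = - \frac{-5 - O}{9} = \frac{5}{9} + \frac{O}{9}$)
$\left(w{\left(x{\left(-3,3 \right)} \right)} - \frac{-37 - 72}{84 - 171}\right) T = \left(\left(\frac{5}{9} + \frac{1}{9} \cdot 4\right) - \frac{-37 - 72}{84 - 171}\right) \left(-56\right) = \left(\left(\frac{5}{9} + \frac{4}{9}\right) - - \frac{109}{-87}\right) \left(-56\right) = \left(1 - \left(-109\right) \left(- \frac{1}{87}\right)\right) \left(-56\right) = \left(1 - \frac{109}{87}\right) \left(-56\right) = \left(- \frac{22}{87}\right) \left(-56\right) = \frac{1232}{87}$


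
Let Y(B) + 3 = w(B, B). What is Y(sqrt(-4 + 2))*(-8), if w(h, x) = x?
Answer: 24 - 8*I*sqrt(2) ≈ 24.0 - 11.314*I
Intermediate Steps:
Y(B) = -3 + B
Y(sqrt(-4 + 2))*(-8) = (-3 + sqrt(-4 + 2))*(-8) = (-3 + sqrt(-2))*(-8) = (-3 + I*sqrt(2))*(-8) = 24 - 8*I*sqrt(2)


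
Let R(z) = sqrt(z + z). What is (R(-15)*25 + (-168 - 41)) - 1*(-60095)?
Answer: 59886 + 25*I*sqrt(30) ≈ 59886.0 + 136.93*I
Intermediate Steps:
R(z) = sqrt(2)*sqrt(z) (R(z) = sqrt(2*z) = sqrt(2)*sqrt(z))
(R(-15)*25 + (-168 - 41)) - 1*(-60095) = ((sqrt(2)*sqrt(-15))*25 + (-168 - 41)) - 1*(-60095) = ((sqrt(2)*(I*sqrt(15)))*25 - 209) + 60095 = ((I*sqrt(30))*25 - 209) + 60095 = (25*I*sqrt(30) - 209) + 60095 = (-209 + 25*I*sqrt(30)) + 60095 = 59886 + 25*I*sqrt(30)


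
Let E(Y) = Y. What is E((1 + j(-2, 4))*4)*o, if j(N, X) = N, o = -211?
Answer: 844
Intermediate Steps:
E((1 + j(-2, 4))*4)*o = ((1 - 2)*4)*(-211) = -1*4*(-211) = -4*(-211) = 844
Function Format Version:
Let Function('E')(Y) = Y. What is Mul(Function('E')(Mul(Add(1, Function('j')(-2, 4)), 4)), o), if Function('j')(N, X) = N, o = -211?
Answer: 844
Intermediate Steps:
Mul(Function('E')(Mul(Add(1, Function('j')(-2, 4)), 4)), o) = Mul(Mul(Add(1, -2), 4), -211) = Mul(Mul(-1, 4), -211) = Mul(-4, -211) = 844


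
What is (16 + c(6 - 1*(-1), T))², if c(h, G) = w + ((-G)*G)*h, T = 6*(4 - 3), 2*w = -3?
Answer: 225625/4 ≈ 56406.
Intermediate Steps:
w = -3/2 (w = (½)*(-3) = -3/2 ≈ -1.5000)
T = 6 (T = 6*1 = 6)
c(h, G) = -3/2 - h*G² (c(h, G) = -3/2 + ((-G)*G)*h = -3/2 + (-G²)*h = -3/2 - h*G²)
(16 + c(6 - 1*(-1), T))² = (16 + (-3/2 - 1*(6 - 1*(-1))*6²))² = (16 + (-3/2 - 1*(6 + 1)*36))² = (16 + (-3/2 - 1*7*36))² = (16 + (-3/2 - 252))² = (16 - 507/2)² = (-475/2)² = 225625/4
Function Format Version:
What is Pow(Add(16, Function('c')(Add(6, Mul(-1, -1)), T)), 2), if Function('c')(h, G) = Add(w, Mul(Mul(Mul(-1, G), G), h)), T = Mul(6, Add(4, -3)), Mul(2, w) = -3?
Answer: Rational(225625, 4) ≈ 56406.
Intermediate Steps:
w = Rational(-3, 2) (w = Mul(Rational(1, 2), -3) = Rational(-3, 2) ≈ -1.5000)
T = 6 (T = Mul(6, 1) = 6)
Function('c')(h, G) = Add(Rational(-3, 2), Mul(-1, h, Pow(G, 2))) (Function('c')(h, G) = Add(Rational(-3, 2), Mul(Mul(Mul(-1, G), G), h)) = Add(Rational(-3, 2), Mul(Mul(-1, Pow(G, 2)), h)) = Add(Rational(-3, 2), Mul(-1, h, Pow(G, 2))))
Pow(Add(16, Function('c')(Add(6, Mul(-1, -1)), T)), 2) = Pow(Add(16, Add(Rational(-3, 2), Mul(-1, Add(6, Mul(-1, -1)), Pow(6, 2)))), 2) = Pow(Add(16, Add(Rational(-3, 2), Mul(-1, Add(6, 1), 36))), 2) = Pow(Add(16, Add(Rational(-3, 2), Mul(-1, 7, 36))), 2) = Pow(Add(16, Add(Rational(-3, 2), -252)), 2) = Pow(Add(16, Rational(-507, 2)), 2) = Pow(Rational(-475, 2), 2) = Rational(225625, 4)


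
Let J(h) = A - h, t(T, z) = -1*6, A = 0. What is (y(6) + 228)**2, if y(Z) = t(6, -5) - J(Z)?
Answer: 51984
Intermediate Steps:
t(T, z) = -6
J(h) = -h (J(h) = 0 - h = -h)
y(Z) = -6 + Z (y(Z) = -6 - (-1)*Z = -6 + Z)
(y(6) + 228)**2 = ((-6 + 6) + 228)**2 = (0 + 228)**2 = 228**2 = 51984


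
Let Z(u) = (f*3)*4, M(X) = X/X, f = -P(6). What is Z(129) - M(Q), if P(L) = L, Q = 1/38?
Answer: -73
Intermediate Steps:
Q = 1/38 ≈ 0.026316
f = -6 (f = -1*6 = -6)
M(X) = 1
Z(u) = -72 (Z(u) = -6*3*4 = -18*4 = -72)
Z(129) - M(Q) = -72 - 1*1 = -72 - 1 = -73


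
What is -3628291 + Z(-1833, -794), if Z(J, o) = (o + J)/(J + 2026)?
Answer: -700262790/193 ≈ -3.6283e+6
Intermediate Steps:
Z(J, o) = (J + o)/(2026 + J)
-3628291 + Z(-1833, -794) = -3628291 + (-1833 - 794)/(2026 - 1833) = -3628291 - 2627/193 = -700262790/193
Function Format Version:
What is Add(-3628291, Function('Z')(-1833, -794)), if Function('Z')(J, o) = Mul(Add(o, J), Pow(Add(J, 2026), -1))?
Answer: Rational(-700262790, 193) ≈ -3.6283e+6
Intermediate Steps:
Function('Z')(J, o) = Mul(Pow(Add(2026, J), -1), Add(J, o)) (Function('Z')(J, o) = Mul(Add(J, o), Pow(Add(2026, J), -1)) = Mul(Pow(Add(2026, J), -1), Add(J, o)))
Add(-3628291, Function('Z')(-1833, -794)) = Add(-3628291, Mul(Pow(Add(2026, -1833), -1), Add(-1833, -794))) = Add(-3628291, Mul(Pow(193, -1), -2627)) = Add(-3628291, Mul(Rational(1, 193), -2627)) = Add(-3628291, Rational(-2627, 193)) = Rational(-700262790, 193)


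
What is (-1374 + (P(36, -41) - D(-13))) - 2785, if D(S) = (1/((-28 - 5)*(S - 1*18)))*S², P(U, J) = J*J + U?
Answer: -2498335/1023 ≈ -2442.2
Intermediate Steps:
P(U, J) = U + J² (P(U, J) = J² + U = U + J²)
D(S) = -S²/(33*(-18 + S)) (D(S) = (1/((-33)*(S - 18)))*S² = (-1/(33*(-18 + S)))*S² = -S²/(33*(-18 + S)))
(-1374 + (P(36, -41) - D(-13))) - 2785 = (-1374 + ((36 + (-41)²) - (-1)*(-13)²/(-594 + 33*(-13)))) - 2785 = (-1374 + ((36 + 1681) - (-1)*169/(-594 - 429))) - 2785 = (-1374 + (1717 - (-1)*169/(-1023))) - 2785 = (-1374 + (1717 - (-1)*169*(-1)/1023)) - 2785 = (-1374 + (1717 - 1*169/1023)) - 2785 = (-1374 + (1717 - 169/1023)) - 2785 = (-1374 + 1756322/1023) - 2785 = 350720/1023 - 2785 = -2498335/1023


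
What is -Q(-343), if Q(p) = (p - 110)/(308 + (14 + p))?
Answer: -151/7 ≈ -21.571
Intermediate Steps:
Q(p) = (-110 + p)/(322 + p)
-Q(-343) = -(-110 - 343)/(322 - 343) = -(-453)/(-21) = -(-1)*(-453)/21 = -1*151/7 = -151/7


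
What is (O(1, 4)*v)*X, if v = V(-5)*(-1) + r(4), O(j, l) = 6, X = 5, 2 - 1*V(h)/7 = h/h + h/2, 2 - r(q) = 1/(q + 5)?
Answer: -2035/3 ≈ -678.33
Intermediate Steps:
r(q) = 2 - 1/(5 + q) (r(q) = 2 - 1/(q + 5) = 2 - 1/(5 + q))
V(h) = 7 - 7*h/2 (V(h) = 14 - 7*(h/h + h/2) = 14 - 7*(1 + h*(1/2)) = 14 - 7*(1 + h/2) = 14 + (-7 - 7*h/2) = 7 - 7*h/2)
v = -407/18 (v = (7 - 7/2*(-5))*(-1) + (9 + 2*4)/(5 + 4) = (7 + 35/2)*(-1) + (9 + 8)/9 = (49/2)*(-1) + (1/9)*17 = -49/2 + 17/9 = -407/18 ≈ -22.611)
(O(1, 4)*v)*X = (6*(-407/18))*5 = -407/3*5 = -2035/3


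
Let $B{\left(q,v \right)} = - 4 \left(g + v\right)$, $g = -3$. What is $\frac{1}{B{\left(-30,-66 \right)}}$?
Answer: $\frac{1}{276} \approx 0.0036232$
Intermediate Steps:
$B{\left(q,v \right)} = 12 - 4 v$ ($B{\left(q,v \right)} = - 4 \left(-3 + v\right) = 12 - 4 v$)
$\frac{1}{B{\left(-30,-66 \right)}} = \frac{1}{12 - -264} = \frac{1}{12 + 264} = \frac{1}{276}$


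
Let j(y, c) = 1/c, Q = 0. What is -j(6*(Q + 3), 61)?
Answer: -1/61 ≈ -0.016393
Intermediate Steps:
-j(6*(Q + 3), 61) = -1/61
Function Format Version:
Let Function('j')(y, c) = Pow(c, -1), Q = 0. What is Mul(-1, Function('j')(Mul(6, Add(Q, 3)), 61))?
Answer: Rational(-1, 61) ≈ -0.016393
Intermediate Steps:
Mul(-1, Function('j')(Mul(6, Add(Q, 3)), 61)) = Mul(-1, Pow(61, -1)) = Mul(-1, Rational(1, 61)) = Rational(-1, 61)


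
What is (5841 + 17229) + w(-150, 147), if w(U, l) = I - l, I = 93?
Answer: 23016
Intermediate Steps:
w(U, l) = 93 - l
(5841 + 17229) + w(-150, 147) = (5841 + 17229) + (93 - 1*147) = 23070 + (93 - 147) = 23070 - 54 = 23016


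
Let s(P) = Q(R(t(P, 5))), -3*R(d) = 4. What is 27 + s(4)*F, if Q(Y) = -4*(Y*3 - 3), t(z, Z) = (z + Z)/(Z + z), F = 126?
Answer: 3555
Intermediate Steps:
t(z, Z) = 1 (t(z, Z) = (Z + z)/(Z + z) = 1)
R(d) = -4/3 (R(d) = -1/3*4 = -4/3)
Q(Y) = 12 - 12*Y (Q(Y) = -4*(3*Y - 3) = -4*(-3 + 3*Y) = 12 - 12*Y)
s(P) = 28 (s(P) = 12 - 12*(-4/3) = 12 + 16 = 28)
27 + s(4)*F = 27 + 28*126 = 27 + 3528 = 3555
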